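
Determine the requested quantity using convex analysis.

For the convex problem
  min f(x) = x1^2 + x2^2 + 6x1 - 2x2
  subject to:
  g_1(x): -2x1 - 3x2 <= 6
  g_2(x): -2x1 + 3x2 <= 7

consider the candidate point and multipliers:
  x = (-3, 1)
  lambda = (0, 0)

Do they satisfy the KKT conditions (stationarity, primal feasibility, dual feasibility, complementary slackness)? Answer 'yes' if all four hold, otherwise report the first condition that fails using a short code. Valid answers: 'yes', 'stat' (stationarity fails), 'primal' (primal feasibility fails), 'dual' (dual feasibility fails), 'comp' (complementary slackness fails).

Gradient of f: grad f(x) = Q x + c = (0, 0)
Constraint values g_i(x) = a_i^T x - b_i:
  g_1((-3, 1)) = -3
  g_2((-3, 1)) = 2
Stationarity residual: grad f(x) + sum_i lambda_i a_i = (0, 0)
  -> stationarity OK
Primal feasibility (all g_i <= 0): FAILS
Dual feasibility (all lambda_i >= 0): OK
Complementary slackness (lambda_i * g_i(x) = 0 for all i): OK

Verdict: the first failing condition is primal_feasibility -> primal.

primal


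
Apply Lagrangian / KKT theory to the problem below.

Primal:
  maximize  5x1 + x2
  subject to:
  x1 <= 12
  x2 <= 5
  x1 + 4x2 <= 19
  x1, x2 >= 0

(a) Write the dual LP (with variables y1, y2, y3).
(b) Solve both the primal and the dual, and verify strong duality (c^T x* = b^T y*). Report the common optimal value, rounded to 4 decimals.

The standard primal-dual pair for 'max c^T x s.t. A x <= b, x >= 0' is:
  Dual:  min b^T y  s.t.  A^T y >= c,  y >= 0.

So the dual LP is:
  minimize  12y1 + 5y2 + 19y3
  subject to:
    y1 + y3 >= 5
    y2 + 4y3 >= 1
    y1, y2, y3 >= 0

Solving the primal: x* = (12, 1.75).
  primal value c^T x* = 61.75.
Solving the dual: y* = (4.75, 0, 0.25).
  dual value b^T y* = 61.75.
Strong duality: c^T x* = b^T y*. Confirmed.

61.75


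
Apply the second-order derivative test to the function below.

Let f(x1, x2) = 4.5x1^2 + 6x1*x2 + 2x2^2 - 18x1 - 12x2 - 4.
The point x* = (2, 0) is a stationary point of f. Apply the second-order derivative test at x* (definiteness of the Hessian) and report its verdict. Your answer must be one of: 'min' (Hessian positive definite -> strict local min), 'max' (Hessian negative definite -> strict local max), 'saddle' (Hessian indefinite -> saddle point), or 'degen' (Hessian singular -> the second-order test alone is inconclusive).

Compute the Hessian H = grad^2 f:
  H = [[9, 6], [6, 4]]
Verify stationarity: grad f(x*) = H x* + g = (0, 0).
Eigenvalues of H: 0, 13.
H has a zero eigenvalue (singular; positive semidefinite but not definite), so H is neither positive definite, negative definite, nor indefinite. The second-order test alone is inconclusive -> degen.
(Indeed, f is constant along the null direction of H through x*, so x* is not a strict local extremum.)

degen


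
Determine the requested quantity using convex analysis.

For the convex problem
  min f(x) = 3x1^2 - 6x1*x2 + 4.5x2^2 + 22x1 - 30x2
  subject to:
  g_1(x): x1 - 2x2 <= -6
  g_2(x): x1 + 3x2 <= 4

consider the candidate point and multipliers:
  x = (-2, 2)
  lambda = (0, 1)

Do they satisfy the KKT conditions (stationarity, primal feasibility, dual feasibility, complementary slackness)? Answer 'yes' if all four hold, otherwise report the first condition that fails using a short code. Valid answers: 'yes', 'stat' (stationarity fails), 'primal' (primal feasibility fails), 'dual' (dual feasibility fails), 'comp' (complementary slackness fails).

Gradient of f: grad f(x) = Q x + c = (-2, 0)
Constraint values g_i(x) = a_i^T x - b_i:
  g_1((-2, 2)) = 0
  g_2((-2, 2)) = 0
Stationarity residual: grad f(x) + sum_i lambda_i a_i = (-1, 3)
  -> stationarity FAILS
Primal feasibility (all g_i <= 0): OK
Dual feasibility (all lambda_i >= 0): OK
Complementary slackness (lambda_i * g_i(x) = 0 for all i): OK

Verdict: the first failing condition is stationarity -> stat.

stat


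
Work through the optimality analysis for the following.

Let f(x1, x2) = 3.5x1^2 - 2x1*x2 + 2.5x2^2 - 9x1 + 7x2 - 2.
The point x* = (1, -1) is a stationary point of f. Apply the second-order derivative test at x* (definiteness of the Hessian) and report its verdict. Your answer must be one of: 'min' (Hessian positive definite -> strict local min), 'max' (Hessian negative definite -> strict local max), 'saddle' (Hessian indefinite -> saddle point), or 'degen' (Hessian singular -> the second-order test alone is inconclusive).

Compute the Hessian H = grad^2 f:
  H = [[7, -2], [-2, 5]]
Verify stationarity: grad f(x*) = H x* + g = (0, 0).
Eigenvalues of H: 3.7639, 8.2361.
Both eigenvalues > 0, so H is positive definite -> x* is a strict local min.

min


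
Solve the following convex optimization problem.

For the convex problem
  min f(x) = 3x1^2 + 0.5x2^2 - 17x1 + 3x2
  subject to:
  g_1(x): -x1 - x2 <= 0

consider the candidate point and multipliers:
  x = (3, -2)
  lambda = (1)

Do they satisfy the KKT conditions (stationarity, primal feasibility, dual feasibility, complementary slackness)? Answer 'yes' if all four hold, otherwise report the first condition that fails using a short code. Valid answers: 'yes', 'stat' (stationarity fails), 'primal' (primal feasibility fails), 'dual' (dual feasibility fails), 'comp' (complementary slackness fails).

Gradient of f: grad f(x) = Q x + c = (1, 1)
Constraint values g_i(x) = a_i^T x - b_i:
  g_1((3, -2)) = -1
Stationarity residual: grad f(x) + sum_i lambda_i a_i = (0, 0)
  -> stationarity OK
Primal feasibility (all g_i <= 0): OK
Dual feasibility (all lambda_i >= 0): OK
Complementary slackness (lambda_i * g_i(x) = 0 for all i): FAILS

Verdict: the first failing condition is complementary_slackness -> comp.

comp


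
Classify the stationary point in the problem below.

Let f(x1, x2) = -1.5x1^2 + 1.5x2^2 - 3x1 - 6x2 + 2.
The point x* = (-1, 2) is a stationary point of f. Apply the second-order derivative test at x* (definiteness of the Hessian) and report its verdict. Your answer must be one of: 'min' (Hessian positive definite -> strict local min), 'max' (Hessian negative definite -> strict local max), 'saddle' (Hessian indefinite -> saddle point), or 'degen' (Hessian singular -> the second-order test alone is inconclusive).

Compute the Hessian H = grad^2 f:
  H = [[-3, 0], [0, 3]]
Verify stationarity: grad f(x*) = H x* + g = (0, 0).
Eigenvalues of H: -3, 3.
Eigenvalues have mixed signs, so H is indefinite -> x* is a saddle point.

saddle


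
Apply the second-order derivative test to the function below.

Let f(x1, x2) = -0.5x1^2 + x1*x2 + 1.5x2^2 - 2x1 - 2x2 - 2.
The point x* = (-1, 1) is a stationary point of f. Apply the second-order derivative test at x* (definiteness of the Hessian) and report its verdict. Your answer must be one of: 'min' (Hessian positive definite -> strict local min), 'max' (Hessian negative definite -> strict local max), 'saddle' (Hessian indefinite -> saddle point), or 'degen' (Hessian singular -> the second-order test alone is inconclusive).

Compute the Hessian H = grad^2 f:
  H = [[-1, 1], [1, 3]]
Verify stationarity: grad f(x*) = H x* + g = (0, 0).
Eigenvalues of H: -1.2361, 3.2361.
Eigenvalues have mixed signs, so H is indefinite -> x* is a saddle point.

saddle


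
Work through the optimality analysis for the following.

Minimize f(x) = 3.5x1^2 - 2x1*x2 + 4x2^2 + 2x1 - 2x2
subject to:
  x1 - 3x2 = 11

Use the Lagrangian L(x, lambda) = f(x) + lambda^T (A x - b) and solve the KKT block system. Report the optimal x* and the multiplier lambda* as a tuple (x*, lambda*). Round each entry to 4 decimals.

Form the Lagrangian:
  L(x, lambda) = (1/2) x^T Q x + c^T x + lambda^T (A x - b)
Stationarity (grad_x L = 0): Q x + c + A^T lambda = 0.
Primal feasibility: A x = b.

This gives the KKT block system:
  [ Q   A^T ] [ x     ]   [-c ]
  [ A    0  ] [ lambda ] = [ b ]

Solving the linear system:
  x*      = (0.1695, -3.6102)
  lambda* = (-10.4068)
  f(x*)   = 61.0169

x* = (0.1695, -3.6102), lambda* = (-10.4068)


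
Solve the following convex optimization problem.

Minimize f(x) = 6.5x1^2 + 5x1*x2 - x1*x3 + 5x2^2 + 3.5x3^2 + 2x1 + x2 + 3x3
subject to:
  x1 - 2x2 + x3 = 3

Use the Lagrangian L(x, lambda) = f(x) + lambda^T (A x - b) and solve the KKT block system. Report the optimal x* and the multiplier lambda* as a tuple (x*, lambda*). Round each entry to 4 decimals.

Form the Lagrangian:
  L(x, lambda) = (1/2) x^T Q x + c^T x + lambda^T (A x - b)
Stationarity (grad_x L = 0): Q x + c + A^T lambda = 0.
Primal feasibility: A x = b.

This gives the KKT block system:
  [ Q   A^T ] [ x     ]   [-c ]
  [ A    0  ] [ lambda ] = [ b ]

Solving the linear system:
  x*      = (0.5748, -1.1231, 0.179)
  lambda* = (-3.6783)
  f(x*)   = 5.7993

x* = (0.5748, -1.1231, 0.179), lambda* = (-3.6783)


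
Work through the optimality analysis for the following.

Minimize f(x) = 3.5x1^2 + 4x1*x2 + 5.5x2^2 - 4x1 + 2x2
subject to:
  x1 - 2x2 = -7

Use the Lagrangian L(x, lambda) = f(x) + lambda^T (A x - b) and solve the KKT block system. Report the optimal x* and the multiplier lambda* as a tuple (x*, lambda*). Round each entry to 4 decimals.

Form the Lagrangian:
  L(x, lambda) = (1/2) x^T Q x + c^T x + lambda^T (A x - b)
Stationarity (grad_x L = 0): Q x + c + A^T lambda = 0.
Primal feasibility: A x = b.

This gives the KKT block system:
  [ Q   A^T ] [ x     ]   [-c ]
  [ A    0  ] [ lambda ] = [ b ]

Solving the linear system:
  x*      = (-2.2, 2.4)
  lambda* = (9.8)
  f(x*)   = 41.1

x* = (-2.2, 2.4), lambda* = (9.8)


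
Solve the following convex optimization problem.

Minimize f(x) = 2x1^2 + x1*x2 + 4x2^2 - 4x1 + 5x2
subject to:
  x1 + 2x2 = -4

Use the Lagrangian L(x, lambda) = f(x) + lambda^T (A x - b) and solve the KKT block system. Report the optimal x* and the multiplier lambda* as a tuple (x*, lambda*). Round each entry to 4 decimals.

Form the Lagrangian:
  L(x, lambda) = (1/2) x^T Q x + c^T x + lambda^T (A x - b)
Stationarity (grad_x L = 0): Q x + c + A^T lambda = 0.
Primal feasibility: A x = b.

This gives the KKT block system:
  [ Q   A^T ] [ x     ]   [-c ]
  [ A    0  ] [ lambda ] = [ b ]

Solving the linear system:
  x*      = (0.1, -2.05)
  lambda* = (5.65)
  f(x*)   = 5.975

x* = (0.1, -2.05), lambda* = (5.65)


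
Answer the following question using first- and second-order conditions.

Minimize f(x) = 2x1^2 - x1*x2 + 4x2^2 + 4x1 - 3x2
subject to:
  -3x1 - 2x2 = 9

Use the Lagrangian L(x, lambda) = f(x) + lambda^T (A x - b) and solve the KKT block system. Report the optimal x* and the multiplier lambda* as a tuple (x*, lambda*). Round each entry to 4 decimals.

Form the Lagrangian:
  L(x, lambda) = (1/2) x^T Q x + c^T x + lambda^T (A x - b)
Stationarity (grad_x L = 0): Q x + c + A^T lambda = 0.
Primal feasibility: A x = b.

This gives the KKT block system:
  [ Q   A^T ] [ x     ]   [-c ]
  [ A    0  ] [ lambda ] = [ b ]

Solving the linear system:
  x*      = (-2.68, -0.48)
  lambda* = (-2.08)
  f(x*)   = 4.72

x* = (-2.68, -0.48), lambda* = (-2.08)


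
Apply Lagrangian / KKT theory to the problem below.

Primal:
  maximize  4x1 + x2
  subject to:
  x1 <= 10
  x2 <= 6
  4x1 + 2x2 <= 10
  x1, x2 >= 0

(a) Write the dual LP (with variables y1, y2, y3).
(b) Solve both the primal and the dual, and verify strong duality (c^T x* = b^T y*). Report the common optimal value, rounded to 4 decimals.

The standard primal-dual pair for 'max c^T x s.t. A x <= b, x >= 0' is:
  Dual:  min b^T y  s.t.  A^T y >= c,  y >= 0.

So the dual LP is:
  minimize  10y1 + 6y2 + 10y3
  subject to:
    y1 + 4y3 >= 4
    y2 + 2y3 >= 1
    y1, y2, y3 >= 0

Solving the primal: x* = (2.5, 0).
  primal value c^T x* = 10.
Solving the dual: y* = (0, 0, 1).
  dual value b^T y* = 10.
Strong duality: c^T x* = b^T y*. Confirmed.

10


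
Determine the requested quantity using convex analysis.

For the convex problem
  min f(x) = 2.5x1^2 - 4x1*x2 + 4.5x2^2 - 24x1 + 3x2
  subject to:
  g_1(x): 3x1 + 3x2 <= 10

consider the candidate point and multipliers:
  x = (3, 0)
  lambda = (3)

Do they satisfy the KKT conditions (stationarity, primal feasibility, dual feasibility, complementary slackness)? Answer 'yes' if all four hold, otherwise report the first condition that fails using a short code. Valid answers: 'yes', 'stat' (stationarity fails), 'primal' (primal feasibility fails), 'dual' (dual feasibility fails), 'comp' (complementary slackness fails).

Gradient of f: grad f(x) = Q x + c = (-9, -9)
Constraint values g_i(x) = a_i^T x - b_i:
  g_1((3, 0)) = -1
Stationarity residual: grad f(x) + sum_i lambda_i a_i = (0, 0)
  -> stationarity OK
Primal feasibility (all g_i <= 0): OK
Dual feasibility (all lambda_i >= 0): OK
Complementary slackness (lambda_i * g_i(x) = 0 for all i): FAILS

Verdict: the first failing condition is complementary_slackness -> comp.

comp


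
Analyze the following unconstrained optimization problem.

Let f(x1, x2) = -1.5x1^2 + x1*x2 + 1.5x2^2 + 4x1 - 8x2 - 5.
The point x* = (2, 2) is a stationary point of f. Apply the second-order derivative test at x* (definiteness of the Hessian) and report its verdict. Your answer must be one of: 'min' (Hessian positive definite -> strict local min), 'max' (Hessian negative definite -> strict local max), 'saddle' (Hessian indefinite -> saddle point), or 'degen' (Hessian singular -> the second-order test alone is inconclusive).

Compute the Hessian H = grad^2 f:
  H = [[-3, 1], [1, 3]]
Verify stationarity: grad f(x*) = H x* + g = (0, 0).
Eigenvalues of H: -3.1623, 3.1623.
Eigenvalues have mixed signs, so H is indefinite -> x* is a saddle point.

saddle


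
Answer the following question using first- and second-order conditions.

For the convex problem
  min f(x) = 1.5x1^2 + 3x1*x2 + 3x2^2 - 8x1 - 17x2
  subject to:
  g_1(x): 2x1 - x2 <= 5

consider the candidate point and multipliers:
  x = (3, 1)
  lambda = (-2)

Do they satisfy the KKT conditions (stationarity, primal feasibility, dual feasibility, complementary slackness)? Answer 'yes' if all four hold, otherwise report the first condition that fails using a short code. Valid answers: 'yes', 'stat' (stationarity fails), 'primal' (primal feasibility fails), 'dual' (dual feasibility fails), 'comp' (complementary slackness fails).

Gradient of f: grad f(x) = Q x + c = (4, -2)
Constraint values g_i(x) = a_i^T x - b_i:
  g_1((3, 1)) = 0
Stationarity residual: grad f(x) + sum_i lambda_i a_i = (0, 0)
  -> stationarity OK
Primal feasibility (all g_i <= 0): OK
Dual feasibility (all lambda_i >= 0): FAILS
Complementary slackness (lambda_i * g_i(x) = 0 for all i): OK

Verdict: the first failing condition is dual_feasibility -> dual.

dual


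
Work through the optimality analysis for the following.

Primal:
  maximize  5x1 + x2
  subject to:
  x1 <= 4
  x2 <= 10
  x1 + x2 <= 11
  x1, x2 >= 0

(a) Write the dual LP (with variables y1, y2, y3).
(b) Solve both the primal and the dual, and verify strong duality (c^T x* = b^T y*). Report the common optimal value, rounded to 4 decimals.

The standard primal-dual pair for 'max c^T x s.t. A x <= b, x >= 0' is:
  Dual:  min b^T y  s.t.  A^T y >= c,  y >= 0.

So the dual LP is:
  minimize  4y1 + 10y2 + 11y3
  subject to:
    y1 + y3 >= 5
    y2 + y3 >= 1
    y1, y2, y3 >= 0

Solving the primal: x* = (4, 7).
  primal value c^T x* = 27.
Solving the dual: y* = (4, 0, 1).
  dual value b^T y* = 27.
Strong duality: c^T x* = b^T y*. Confirmed.

27


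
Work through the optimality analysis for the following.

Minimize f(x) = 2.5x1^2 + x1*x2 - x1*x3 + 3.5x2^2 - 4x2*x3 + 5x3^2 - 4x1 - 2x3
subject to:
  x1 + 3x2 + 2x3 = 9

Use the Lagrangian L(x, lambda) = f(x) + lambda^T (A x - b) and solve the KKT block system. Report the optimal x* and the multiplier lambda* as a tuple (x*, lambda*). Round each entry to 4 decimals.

Form the Lagrangian:
  L(x, lambda) = (1/2) x^T Q x + c^T x + lambda^T (A x - b)
Stationarity (grad_x L = 0): Q x + c + A^T lambda = 0.
Primal feasibility: A x = b.

This gives the KKT block system:
  [ Q   A^T ] [ x     ]   [-c ]
  [ A    0  ] [ lambda ] = [ b ]

Solving the linear system:
  x*      = (1.2216, 1.6347, 1.4371)
  lambda* = (-2.3054)
  f(x*)   = 6.494

x* = (1.2216, 1.6347, 1.4371), lambda* = (-2.3054)


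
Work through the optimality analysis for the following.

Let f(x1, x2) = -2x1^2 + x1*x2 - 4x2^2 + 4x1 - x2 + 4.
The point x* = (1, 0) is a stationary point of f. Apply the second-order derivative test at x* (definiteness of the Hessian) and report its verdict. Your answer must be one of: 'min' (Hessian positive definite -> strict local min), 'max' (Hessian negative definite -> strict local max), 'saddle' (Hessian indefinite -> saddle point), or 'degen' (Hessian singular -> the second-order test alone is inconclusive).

Compute the Hessian H = grad^2 f:
  H = [[-4, 1], [1, -8]]
Verify stationarity: grad f(x*) = H x* + g = (0, 0).
Eigenvalues of H: -8.2361, -3.7639.
Both eigenvalues < 0, so H is negative definite -> x* is a strict local max.

max


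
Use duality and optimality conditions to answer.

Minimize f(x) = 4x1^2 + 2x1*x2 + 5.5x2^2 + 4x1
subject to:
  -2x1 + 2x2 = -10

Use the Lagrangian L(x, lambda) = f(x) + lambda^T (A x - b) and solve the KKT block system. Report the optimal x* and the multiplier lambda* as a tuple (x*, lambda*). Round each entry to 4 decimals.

Form the Lagrangian:
  L(x, lambda) = (1/2) x^T Q x + c^T x + lambda^T (A x - b)
Stationarity (grad_x L = 0): Q x + c + A^T lambda = 0.
Primal feasibility: A x = b.

This gives the KKT block system:
  [ Q   A^T ] [ x     ]   [-c ]
  [ A    0  ] [ lambda ] = [ b ]

Solving the linear system:
  x*      = (2.6522, -2.3478)
  lambda* = (10.2609)
  f(x*)   = 56.6087

x* = (2.6522, -2.3478), lambda* = (10.2609)


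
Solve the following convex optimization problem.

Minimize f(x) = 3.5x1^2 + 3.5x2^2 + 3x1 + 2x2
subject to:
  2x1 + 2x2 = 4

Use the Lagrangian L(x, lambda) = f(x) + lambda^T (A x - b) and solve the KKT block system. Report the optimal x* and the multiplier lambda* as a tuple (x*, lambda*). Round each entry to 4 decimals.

Form the Lagrangian:
  L(x, lambda) = (1/2) x^T Q x + c^T x + lambda^T (A x - b)
Stationarity (grad_x L = 0): Q x + c + A^T lambda = 0.
Primal feasibility: A x = b.

This gives the KKT block system:
  [ Q   A^T ] [ x     ]   [-c ]
  [ A    0  ] [ lambda ] = [ b ]

Solving the linear system:
  x*      = (0.9286, 1.0714)
  lambda* = (-4.75)
  f(x*)   = 11.9643

x* = (0.9286, 1.0714), lambda* = (-4.75)


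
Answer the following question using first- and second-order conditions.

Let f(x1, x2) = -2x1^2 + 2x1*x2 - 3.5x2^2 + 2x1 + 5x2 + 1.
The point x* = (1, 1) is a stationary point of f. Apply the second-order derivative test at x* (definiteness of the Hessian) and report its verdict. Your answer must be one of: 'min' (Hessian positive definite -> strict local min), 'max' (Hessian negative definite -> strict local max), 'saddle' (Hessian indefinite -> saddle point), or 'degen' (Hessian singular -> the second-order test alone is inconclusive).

Compute the Hessian H = grad^2 f:
  H = [[-4, 2], [2, -7]]
Verify stationarity: grad f(x*) = H x* + g = (0, 0).
Eigenvalues of H: -8, -3.
Both eigenvalues < 0, so H is negative definite -> x* is a strict local max.

max


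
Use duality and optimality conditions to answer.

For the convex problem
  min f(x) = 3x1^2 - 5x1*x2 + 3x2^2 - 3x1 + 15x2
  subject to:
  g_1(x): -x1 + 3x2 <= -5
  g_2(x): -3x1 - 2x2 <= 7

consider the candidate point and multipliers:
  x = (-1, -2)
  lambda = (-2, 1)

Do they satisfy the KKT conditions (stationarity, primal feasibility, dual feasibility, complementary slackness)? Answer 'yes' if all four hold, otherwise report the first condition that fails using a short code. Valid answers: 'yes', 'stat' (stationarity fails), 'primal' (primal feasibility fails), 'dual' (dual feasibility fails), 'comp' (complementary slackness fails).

Gradient of f: grad f(x) = Q x + c = (1, 8)
Constraint values g_i(x) = a_i^T x - b_i:
  g_1((-1, -2)) = 0
  g_2((-1, -2)) = 0
Stationarity residual: grad f(x) + sum_i lambda_i a_i = (0, 0)
  -> stationarity OK
Primal feasibility (all g_i <= 0): OK
Dual feasibility (all lambda_i >= 0): FAILS
Complementary slackness (lambda_i * g_i(x) = 0 for all i): OK

Verdict: the first failing condition is dual_feasibility -> dual.

dual


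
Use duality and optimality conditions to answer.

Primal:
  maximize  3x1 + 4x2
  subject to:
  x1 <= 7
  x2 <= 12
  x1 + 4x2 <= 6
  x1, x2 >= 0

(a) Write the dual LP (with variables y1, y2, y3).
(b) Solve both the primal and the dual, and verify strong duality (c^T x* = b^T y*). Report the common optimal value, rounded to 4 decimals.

The standard primal-dual pair for 'max c^T x s.t. A x <= b, x >= 0' is:
  Dual:  min b^T y  s.t.  A^T y >= c,  y >= 0.

So the dual LP is:
  minimize  7y1 + 12y2 + 6y3
  subject to:
    y1 + y3 >= 3
    y2 + 4y3 >= 4
    y1, y2, y3 >= 0

Solving the primal: x* = (6, 0).
  primal value c^T x* = 18.
Solving the dual: y* = (0, 0, 3).
  dual value b^T y* = 18.
Strong duality: c^T x* = b^T y*. Confirmed.

18


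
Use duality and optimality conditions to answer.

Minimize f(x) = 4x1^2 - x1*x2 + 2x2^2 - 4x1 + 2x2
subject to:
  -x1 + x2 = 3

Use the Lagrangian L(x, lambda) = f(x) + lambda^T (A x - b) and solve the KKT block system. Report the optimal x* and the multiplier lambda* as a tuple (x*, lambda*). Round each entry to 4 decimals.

Form the Lagrangian:
  L(x, lambda) = (1/2) x^T Q x + c^T x + lambda^T (A x - b)
Stationarity (grad_x L = 0): Q x + c + A^T lambda = 0.
Primal feasibility: A x = b.

This gives the KKT block system:
  [ Q   A^T ] [ x     ]   [-c ]
  [ A    0  ] [ lambda ] = [ b ]

Solving the linear system:
  x*      = (-0.7, 2.3)
  lambda* = (-11.9)
  f(x*)   = 21.55

x* = (-0.7, 2.3), lambda* = (-11.9)


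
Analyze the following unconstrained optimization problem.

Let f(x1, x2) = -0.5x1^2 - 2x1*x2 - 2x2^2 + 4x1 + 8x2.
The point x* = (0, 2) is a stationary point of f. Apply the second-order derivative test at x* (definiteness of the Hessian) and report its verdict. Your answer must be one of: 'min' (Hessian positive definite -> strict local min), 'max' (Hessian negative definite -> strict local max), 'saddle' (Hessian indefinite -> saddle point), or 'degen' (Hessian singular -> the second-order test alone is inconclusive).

Compute the Hessian H = grad^2 f:
  H = [[-1, -2], [-2, -4]]
Verify stationarity: grad f(x*) = H x* + g = (0, 0).
Eigenvalues of H: -5, 0.
H has a zero eigenvalue (singular; negative semidefinite but not definite), so H is neither positive definite, negative definite, nor indefinite. The second-order test alone is inconclusive -> degen.
(Indeed, f is constant along the null direction of H through x*, so x* is not a strict local extremum.)

degen


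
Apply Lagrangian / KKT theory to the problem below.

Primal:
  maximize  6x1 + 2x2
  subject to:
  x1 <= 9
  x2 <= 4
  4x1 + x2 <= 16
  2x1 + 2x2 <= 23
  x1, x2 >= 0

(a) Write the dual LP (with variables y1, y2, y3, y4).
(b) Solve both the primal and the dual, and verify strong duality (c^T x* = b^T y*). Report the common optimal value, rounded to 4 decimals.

The standard primal-dual pair for 'max c^T x s.t. A x <= b, x >= 0' is:
  Dual:  min b^T y  s.t.  A^T y >= c,  y >= 0.

So the dual LP is:
  minimize  9y1 + 4y2 + 16y3 + 23y4
  subject to:
    y1 + 4y3 + 2y4 >= 6
    y2 + y3 + 2y4 >= 2
    y1, y2, y3, y4 >= 0

Solving the primal: x* = (3, 4).
  primal value c^T x* = 26.
Solving the dual: y* = (0, 0.5, 1.5, 0).
  dual value b^T y* = 26.
Strong duality: c^T x* = b^T y*. Confirmed.

26


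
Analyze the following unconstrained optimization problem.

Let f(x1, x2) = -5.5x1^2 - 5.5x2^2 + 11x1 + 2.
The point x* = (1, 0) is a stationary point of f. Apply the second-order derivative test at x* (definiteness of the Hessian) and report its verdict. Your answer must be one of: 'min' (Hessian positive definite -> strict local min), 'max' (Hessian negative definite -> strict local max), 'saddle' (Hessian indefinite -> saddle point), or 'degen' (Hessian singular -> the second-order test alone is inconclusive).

Compute the Hessian H = grad^2 f:
  H = [[-11, 0], [0, -11]]
Verify stationarity: grad f(x*) = H x* + g = (0, 0).
Eigenvalues of H: -11, -11.
Both eigenvalues < 0, so H is negative definite -> x* is a strict local max.

max


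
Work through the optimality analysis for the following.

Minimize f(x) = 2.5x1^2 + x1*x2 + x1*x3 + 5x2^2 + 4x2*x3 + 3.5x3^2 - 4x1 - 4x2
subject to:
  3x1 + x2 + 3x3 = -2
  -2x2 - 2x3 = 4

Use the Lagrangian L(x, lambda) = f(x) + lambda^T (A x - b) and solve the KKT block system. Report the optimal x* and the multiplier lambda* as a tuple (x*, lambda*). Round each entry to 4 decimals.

Form the Lagrangian:
  L(x, lambda) = (1/2) x^T Q x + c^T x + lambda^T (A x - b)
Stationarity (grad_x L = 0): Q x + c + A^T lambda = 0.
Primal feasibility: A x = b.

This gives the KKT block system:
  [ Q   A^T ] [ x     ]   [-c ]
  [ A    0  ] [ lambda ] = [ b ]

Solving the linear system:
  x*      = (1.1881, -0.2178, -1.7822)
  lambda* = (0.0198, -6.0495)
  f(x*)   = 10.1782

x* = (1.1881, -0.2178, -1.7822), lambda* = (0.0198, -6.0495)


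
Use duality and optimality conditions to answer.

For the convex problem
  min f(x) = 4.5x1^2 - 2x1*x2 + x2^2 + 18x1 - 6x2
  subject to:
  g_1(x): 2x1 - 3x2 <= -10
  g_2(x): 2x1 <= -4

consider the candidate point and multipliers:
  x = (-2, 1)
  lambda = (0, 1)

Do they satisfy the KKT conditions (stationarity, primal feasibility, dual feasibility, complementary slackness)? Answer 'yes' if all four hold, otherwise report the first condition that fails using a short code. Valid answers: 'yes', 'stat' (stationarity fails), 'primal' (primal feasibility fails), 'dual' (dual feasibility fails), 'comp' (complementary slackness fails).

Gradient of f: grad f(x) = Q x + c = (-2, 0)
Constraint values g_i(x) = a_i^T x - b_i:
  g_1((-2, 1)) = 3
  g_2((-2, 1)) = 0
Stationarity residual: grad f(x) + sum_i lambda_i a_i = (0, 0)
  -> stationarity OK
Primal feasibility (all g_i <= 0): FAILS
Dual feasibility (all lambda_i >= 0): OK
Complementary slackness (lambda_i * g_i(x) = 0 for all i): OK

Verdict: the first failing condition is primal_feasibility -> primal.

primal


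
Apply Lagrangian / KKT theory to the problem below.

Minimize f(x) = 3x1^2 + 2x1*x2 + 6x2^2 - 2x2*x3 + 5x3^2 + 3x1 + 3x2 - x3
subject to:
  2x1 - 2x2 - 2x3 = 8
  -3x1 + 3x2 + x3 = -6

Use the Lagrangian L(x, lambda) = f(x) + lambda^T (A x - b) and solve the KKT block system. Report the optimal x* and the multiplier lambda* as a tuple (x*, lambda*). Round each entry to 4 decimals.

Form the Lagrangian:
  L(x, lambda) = (1/2) x^T Q x + c^T x + lambda^T (A x - b)
Stationarity (grad_x L = 0): Q x + c + A^T lambda = 0.
Primal feasibility: A x = b.

This gives the KKT block system:
  [ Q   A^T ] [ x     ]   [-c ]
  [ A    0  ] [ lambda ] = [ b ]

Solving the linear system:
  x*      = (0.0909, -0.9091, -3)
  lambda* = (-21.4545, -13.7273)
  f(x*)   = 44.9091

x* = (0.0909, -0.9091, -3), lambda* = (-21.4545, -13.7273)


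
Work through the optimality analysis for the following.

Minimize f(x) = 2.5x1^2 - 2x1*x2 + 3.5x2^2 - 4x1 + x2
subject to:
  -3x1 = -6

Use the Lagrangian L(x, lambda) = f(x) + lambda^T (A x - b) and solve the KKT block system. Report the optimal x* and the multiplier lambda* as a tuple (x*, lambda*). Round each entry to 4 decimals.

Form the Lagrangian:
  L(x, lambda) = (1/2) x^T Q x + c^T x + lambda^T (A x - b)
Stationarity (grad_x L = 0): Q x + c + A^T lambda = 0.
Primal feasibility: A x = b.

This gives the KKT block system:
  [ Q   A^T ] [ x     ]   [-c ]
  [ A    0  ] [ lambda ] = [ b ]

Solving the linear system:
  x*      = (2, 0.4286)
  lambda* = (1.7143)
  f(x*)   = 1.3571

x* = (2, 0.4286), lambda* = (1.7143)


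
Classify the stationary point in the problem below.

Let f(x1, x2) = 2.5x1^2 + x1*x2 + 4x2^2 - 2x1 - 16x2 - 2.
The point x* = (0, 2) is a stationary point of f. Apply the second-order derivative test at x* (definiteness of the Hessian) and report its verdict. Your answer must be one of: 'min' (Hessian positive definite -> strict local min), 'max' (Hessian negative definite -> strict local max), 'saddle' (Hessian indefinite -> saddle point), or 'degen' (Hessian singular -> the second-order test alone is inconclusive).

Compute the Hessian H = grad^2 f:
  H = [[5, 1], [1, 8]]
Verify stationarity: grad f(x*) = H x* + g = (0, 0).
Eigenvalues of H: 4.6972, 8.3028.
Both eigenvalues > 0, so H is positive definite -> x* is a strict local min.

min


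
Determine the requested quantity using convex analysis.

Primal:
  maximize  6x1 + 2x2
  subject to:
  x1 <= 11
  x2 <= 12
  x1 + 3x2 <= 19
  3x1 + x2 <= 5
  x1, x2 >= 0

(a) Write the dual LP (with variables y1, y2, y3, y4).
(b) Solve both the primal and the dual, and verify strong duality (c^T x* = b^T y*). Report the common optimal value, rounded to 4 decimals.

The standard primal-dual pair for 'max c^T x s.t. A x <= b, x >= 0' is:
  Dual:  min b^T y  s.t.  A^T y >= c,  y >= 0.

So the dual LP is:
  minimize  11y1 + 12y2 + 19y3 + 5y4
  subject to:
    y1 + y3 + 3y4 >= 6
    y2 + 3y3 + y4 >= 2
    y1, y2, y3, y4 >= 0

Solving the primal: x* = (1.6667, 0).
  primal value c^T x* = 10.
Solving the dual: y* = (0, 0, 0, 2).
  dual value b^T y* = 10.
Strong duality: c^T x* = b^T y*. Confirmed.

10


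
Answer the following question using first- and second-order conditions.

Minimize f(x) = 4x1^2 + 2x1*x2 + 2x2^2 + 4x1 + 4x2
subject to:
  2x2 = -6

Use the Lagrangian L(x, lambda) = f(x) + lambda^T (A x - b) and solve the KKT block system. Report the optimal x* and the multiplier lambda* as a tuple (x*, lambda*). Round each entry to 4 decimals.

Form the Lagrangian:
  L(x, lambda) = (1/2) x^T Q x + c^T x + lambda^T (A x - b)
Stationarity (grad_x L = 0): Q x + c + A^T lambda = 0.
Primal feasibility: A x = b.

This gives the KKT block system:
  [ Q   A^T ] [ x     ]   [-c ]
  [ A    0  ] [ lambda ] = [ b ]

Solving the linear system:
  x*      = (0.25, -3)
  lambda* = (3.75)
  f(x*)   = 5.75

x* = (0.25, -3), lambda* = (3.75)


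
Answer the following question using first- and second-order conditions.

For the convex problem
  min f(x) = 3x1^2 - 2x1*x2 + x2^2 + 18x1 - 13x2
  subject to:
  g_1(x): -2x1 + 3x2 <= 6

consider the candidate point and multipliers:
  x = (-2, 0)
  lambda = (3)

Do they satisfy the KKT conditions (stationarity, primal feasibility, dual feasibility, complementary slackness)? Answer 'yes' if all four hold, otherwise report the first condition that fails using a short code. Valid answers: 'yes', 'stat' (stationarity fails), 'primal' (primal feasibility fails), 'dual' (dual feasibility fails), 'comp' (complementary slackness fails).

Gradient of f: grad f(x) = Q x + c = (6, -9)
Constraint values g_i(x) = a_i^T x - b_i:
  g_1((-2, 0)) = -2
Stationarity residual: grad f(x) + sum_i lambda_i a_i = (0, 0)
  -> stationarity OK
Primal feasibility (all g_i <= 0): OK
Dual feasibility (all lambda_i >= 0): OK
Complementary slackness (lambda_i * g_i(x) = 0 for all i): FAILS

Verdict: the first failing condition is complementary_slackness -> comp.

comp


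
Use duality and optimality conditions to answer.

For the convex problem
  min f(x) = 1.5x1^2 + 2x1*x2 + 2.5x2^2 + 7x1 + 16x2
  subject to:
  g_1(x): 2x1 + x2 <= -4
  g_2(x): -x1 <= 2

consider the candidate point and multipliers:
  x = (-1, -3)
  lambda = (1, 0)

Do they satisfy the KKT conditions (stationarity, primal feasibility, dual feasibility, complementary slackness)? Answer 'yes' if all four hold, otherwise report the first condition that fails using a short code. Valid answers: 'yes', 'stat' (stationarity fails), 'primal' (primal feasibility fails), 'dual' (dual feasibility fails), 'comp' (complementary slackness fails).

Gradient of f: grad f(x) = Q x + c = (-2, -1)
Constraint values g_i(x) = a_i^T x - b_i:
  g_1((-1, -3)) = -1
  g_2((-1, -3)) = -1
Stationarity residual: grad f(x) + sum_i lambda_i a_i = (0, 0)
  -> stationarity OK
Primal feasibility (all g_i <= 0): OK
Dual feasibility (all lambda_i >= 0): OK
Complementary slackness (lambda_i * g_i(x) = 0 for all i): FAILS

Verdict: the first failing condition is complementary_slackness -> comp.

comp


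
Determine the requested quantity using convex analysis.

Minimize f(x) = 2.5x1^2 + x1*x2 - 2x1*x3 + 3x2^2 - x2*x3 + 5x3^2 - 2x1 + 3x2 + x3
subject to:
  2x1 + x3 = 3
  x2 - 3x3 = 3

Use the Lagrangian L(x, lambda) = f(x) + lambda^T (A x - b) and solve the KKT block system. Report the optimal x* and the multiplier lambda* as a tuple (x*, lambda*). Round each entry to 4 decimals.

Form the Lagrangian:
  L(x, lambda) = (1/2) x^T Q x + c^T x + lambda^T (A x - b)
Stationarity (grad_x L = 0): Q x + c + A^T lambda = 0.
Primal feasibility: A x = b.

This gives the KKT block system:
  [ Q   A^T ] [ x     ]   [-c ]
  [ A    0  ] [ lambda ] = [ b ]

Solving the linear system:
  x*      = (2, 0, -1)
  lambda* = (-5, -6)
  f(x*)   = 14

x* = (2, 0, -1), lambda* = (-5, -6)


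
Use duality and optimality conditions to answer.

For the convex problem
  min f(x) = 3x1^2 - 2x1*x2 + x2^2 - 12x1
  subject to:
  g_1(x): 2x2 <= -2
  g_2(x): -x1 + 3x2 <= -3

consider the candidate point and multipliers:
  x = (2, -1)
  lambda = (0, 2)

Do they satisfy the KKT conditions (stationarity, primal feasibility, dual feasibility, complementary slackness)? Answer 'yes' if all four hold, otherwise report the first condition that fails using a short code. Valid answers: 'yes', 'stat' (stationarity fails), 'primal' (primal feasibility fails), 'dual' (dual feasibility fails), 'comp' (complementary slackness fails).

Gradient of f: grad f(x) = Q x + c = (2, -6)
Constraint values g_i(x) = a_i^T x - b_i:
  g_1((2, -1)) = 0
  g_2((2, -1)) = -2
Stationarity residual: grad f(x) + sum_i lambda_i a_i = (0, 0)
  -> stationarity OK
Primal feasibility (all g_i <= 0): OK
Dual feasibility (all lambda_i >= 0): OK
Complementary slackness (lambda_i * g_i(x) = 0 for all i): FAILS

Verdict: the first failing condition is complementary_slackness -> comp.

comp


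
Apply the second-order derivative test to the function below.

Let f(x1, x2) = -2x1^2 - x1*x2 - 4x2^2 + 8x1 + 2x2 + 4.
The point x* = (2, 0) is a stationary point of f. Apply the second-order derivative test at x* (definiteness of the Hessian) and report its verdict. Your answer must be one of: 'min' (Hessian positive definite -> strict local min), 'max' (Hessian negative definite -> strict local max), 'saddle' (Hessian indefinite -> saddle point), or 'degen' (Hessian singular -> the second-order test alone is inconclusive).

Compute the Hessian H = grad^2 f:
  H = [[-4, -1], [-1, -8]]
Verify stationarity: grad f(x*) = H x* + g = (0, 0).
Eigenvalues of H: -8.2361, -3.7639.
Both eigenvalues < 0, so H is negative definite -> x* is a strict local max.

max


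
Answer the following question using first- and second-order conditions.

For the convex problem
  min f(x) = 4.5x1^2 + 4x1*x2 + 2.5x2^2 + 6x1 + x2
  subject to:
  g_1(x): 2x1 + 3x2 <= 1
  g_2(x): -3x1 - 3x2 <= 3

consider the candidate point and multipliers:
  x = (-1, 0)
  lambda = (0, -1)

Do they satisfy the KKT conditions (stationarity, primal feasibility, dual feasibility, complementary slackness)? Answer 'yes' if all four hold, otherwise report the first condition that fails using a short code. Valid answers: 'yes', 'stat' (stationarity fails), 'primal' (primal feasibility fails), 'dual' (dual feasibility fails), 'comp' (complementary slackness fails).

Gradient of f: grad f(x) = Q x + c = (-3, -3)
Constraint values g_i(x) = a_i^T x - b_i:
  g_1((-1, 0)) = -3
  g_2((-1, 0)) = 0
Stationarity residual: grad f(x) + sum_i lambda_i a_i = (0, 0)
  -> stationarity OK
Primal feasibility (all g_i <= 0): OK
Dual feasibility (all lambda_i >= 0): FAILS
Complementary slackness (lambda_i * g_i(x) = 0 for all i): OK

Verdict: the first failing condition is dual_feasibility -> dual.

dual


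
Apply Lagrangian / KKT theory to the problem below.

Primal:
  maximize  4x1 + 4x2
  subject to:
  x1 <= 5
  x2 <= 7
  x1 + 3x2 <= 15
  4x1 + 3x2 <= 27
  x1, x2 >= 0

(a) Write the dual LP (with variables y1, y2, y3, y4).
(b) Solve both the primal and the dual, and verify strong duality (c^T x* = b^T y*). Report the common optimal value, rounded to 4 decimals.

The standard primal-dual pair for 'max c^T x s.t. A x <= b, x >= 0' is:
  Dual:  min b^T y  s.t.  A^T y >= c,  y >= 0.

So the dual LP is:
  minimize  5y1 + 7y2 + 15y3 + 27y4
  subject to:
    y1 + y3 + 4y4 >= 4
    y2 + 3y3 + 3y4 >= 4
    y1, y2, y3, y4 >= 0

Solving the primal: x* = (4, 3.6667).
  primal value c^T x* = 30.6667.
Solving the dual: y* = (0, 0, 0.4444, 0.8889).
  dual value b^T y* = 30.6667.
Strong duality: c^T x* = b^T y*. Confirmed.

30.6667


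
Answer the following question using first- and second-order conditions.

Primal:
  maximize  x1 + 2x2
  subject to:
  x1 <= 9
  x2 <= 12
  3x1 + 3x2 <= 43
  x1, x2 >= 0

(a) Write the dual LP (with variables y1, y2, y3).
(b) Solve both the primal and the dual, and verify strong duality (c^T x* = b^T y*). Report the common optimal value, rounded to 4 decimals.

The standard primal-dual pair for 'max c^T x s.t. A x <= b, x >= 0' is:
  Dual:  min b^T y  s.t.  A^T y >= c,  y >= 0.

So the dual LP is:
  minimize  9y1 + 12y2 + 43y3
  subject to:
    y1 + 3y3 >= 1
    y2 + 3y3 >= 2
    y1, y2, y3 >= 0

Solving the primal: x* = (2.3333, 12).
  primal value c^T x* = 26.3333.
Solving the dual: y* = (0, 1, 0.3333).
  dual value b^T y* = 26.3333.
Strong duality: c^T x* = b^T y*. Confirmed.

26.3333


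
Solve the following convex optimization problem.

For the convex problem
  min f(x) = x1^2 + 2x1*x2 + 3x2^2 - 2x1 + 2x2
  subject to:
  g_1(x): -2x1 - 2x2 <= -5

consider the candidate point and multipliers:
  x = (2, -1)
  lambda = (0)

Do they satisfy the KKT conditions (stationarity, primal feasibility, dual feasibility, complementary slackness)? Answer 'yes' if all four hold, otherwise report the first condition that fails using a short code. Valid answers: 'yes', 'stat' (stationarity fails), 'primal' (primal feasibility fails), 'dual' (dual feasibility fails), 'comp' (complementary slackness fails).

Gradient of f: grad f(x) = Q x + c = (0, 0)
Constraint values g_i(x) = a_i^T x - b_i:
  g_1((2, -1)) = 3
Stationarity residual: grad f(x) + sum_i lambda_i a_i = (0, 0)
  -> stationarity OK
Primal feasibility (all g_i <= 0): FAILS
Dual feasibility (all lambda_i >= 0): OK
Complementary slackness (lambda_i * g_i(x) = 0 for all i): OK

Verdict: the first failing condition is primal_feasibility -> primal.

primal


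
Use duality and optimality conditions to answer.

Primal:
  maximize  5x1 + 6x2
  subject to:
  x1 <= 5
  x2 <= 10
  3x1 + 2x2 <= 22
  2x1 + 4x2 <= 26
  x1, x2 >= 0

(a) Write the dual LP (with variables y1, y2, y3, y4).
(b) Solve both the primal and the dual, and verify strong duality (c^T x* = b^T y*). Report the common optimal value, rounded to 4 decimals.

The standard primal-dual pair for 'max c^T x s.t. A x <= b, x >= 0' is:
  Dual:  min b^T y  s.t.  A^T y >= c,  y >= 0.

So the dual LP is:
  minimize  5y1 + 10y2 + 22y3 + 26y4
  subject to:
    y1 + 3y3 + 2y4 >= 5
    y2 + 2y3 + 4y4 >= 6
    y1, y2, y3, y4 >= 0

Solving the primal: x* = (4.5, 4.25).
  primal value c^T x* = 48.
Solving the dual: y* = (0, 0, 1, 1).
  dual value b^T y* = 48.
Strong duality: c^T x* = b^T y*. Confirmed.

48


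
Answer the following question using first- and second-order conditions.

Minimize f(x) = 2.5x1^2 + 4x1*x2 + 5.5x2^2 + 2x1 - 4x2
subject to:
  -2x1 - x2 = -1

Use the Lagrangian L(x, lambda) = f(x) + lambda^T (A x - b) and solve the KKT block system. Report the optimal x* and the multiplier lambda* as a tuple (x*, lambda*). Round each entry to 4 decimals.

Form the Lagrangian:
  L(x, lambda) = (1/2) x^T Q x + c^T x + lambda^T (A x - b)
Stationarity (grad_x L = 0): Q x + c + A^T lambda = 0.
Primal feasibility: A x = b.

This gives the KKT block system:
  [ Q   A^T ] [ x     ]   [-c ]
  [ A    0  ] [ lambda ] = [ b ]

Solving the linear system:
  x*      = (0.2424, 0.5152)
  lambda* = (2.6364)
  f(x*)   = 0.5303

x* = (0.2424, 0.5152), lambda* = (2.6364)


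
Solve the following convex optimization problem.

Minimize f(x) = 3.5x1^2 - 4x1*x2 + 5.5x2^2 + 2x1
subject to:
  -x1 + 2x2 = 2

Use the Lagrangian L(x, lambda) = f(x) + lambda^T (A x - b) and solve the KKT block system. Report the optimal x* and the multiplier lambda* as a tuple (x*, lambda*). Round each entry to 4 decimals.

Form the Lagrangian:
  L(x, lambda) = (1/2) x^T Q x + c^T x + lambda^T (A x - b)
Stationarity (grad_x L = 0): Q x + c + A^T lambda = 0.
Primal feasibility: A x = b.

This gives the KKT block system:
  [ Q   A^T ] [ x     ]   [-c ]
  [ A    0  ] [ lambda ] = [ b ]

Solving the linear system:
  x*      = (-0.6087, 0.6957)
  lambda* = (-5.0435)
  f(x*)   = 4.4348

x* = (-0.6087, 0.6957), lambda* = (-5.0435)
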